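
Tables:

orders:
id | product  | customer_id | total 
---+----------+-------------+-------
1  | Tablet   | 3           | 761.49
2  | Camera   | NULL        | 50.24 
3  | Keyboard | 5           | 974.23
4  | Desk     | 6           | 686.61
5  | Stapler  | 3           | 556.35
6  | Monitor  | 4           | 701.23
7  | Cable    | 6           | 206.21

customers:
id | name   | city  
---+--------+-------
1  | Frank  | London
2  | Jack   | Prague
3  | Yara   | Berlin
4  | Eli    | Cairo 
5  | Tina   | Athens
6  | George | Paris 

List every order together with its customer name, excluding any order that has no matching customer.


INNER JOIN keeps only orders rows whose customer_id matches an id in customers. Walk through each order:
  - order 1 (Tablet): customer_id=3 -> matches Yara
  - order 2 (Camera): customer_id=NULL, no match -> dropped
  - order 3 (Keyboard): customer_id=5 -> matches Tina
  - order 4 (Desk): customer_id=6 -> matches George
  - order 5 (Stapler): customer_id=3 -> matches Yara
  - order 6 (Monitor): customer_id=4 -> matches Eli
  - order 7 (Cable): customer_id=6 -> matches George
So 1 of 7 rows is dropped.

SQL:
SELECT a.product, b.name AS customer
FROM orders a
INNER JOIN customers b ON a.customer_id = b.id

Result:
product  | customer
---------+---------
Tablet   | Yara    
Keyboard | Tina    
Desk     | George  
Stapler  | Yara    
Monitor  | Eli     
Cable    | George  


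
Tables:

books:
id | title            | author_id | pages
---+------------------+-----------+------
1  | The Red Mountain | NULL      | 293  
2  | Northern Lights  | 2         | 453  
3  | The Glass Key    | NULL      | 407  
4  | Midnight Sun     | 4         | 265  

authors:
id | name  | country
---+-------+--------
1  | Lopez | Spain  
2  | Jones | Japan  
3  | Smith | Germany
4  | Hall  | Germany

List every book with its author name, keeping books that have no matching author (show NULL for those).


LEFT JOIN keeps every row from books (the left table); where author_id has no match in authors, the author columns become NULL. Walk through each book:
  - book 1 (The Red Mountain): author_id=NULL, no match -> kept with NULL
  - book 2 (Northern Lights): author_id=2 -> matches Jones
  - book 3 (The Glass Key): author_id=NULL, no match -> kept with NULL
  - book 4 (Midnight Sun): author_id=4 -> matches Hall
All 4 rows appear; 2 have NULL author.

SQL:
SELECT a.title, b.name AS author
FROM books a
LEFT JOIN authors b ON a.author_id = b.id

Result:
title            | author
-----------------+-------
The Red Mountain | NULL  
Northern Lights  | Jones 
The Glass Key    | NULL  
Midnight Sun     | Hall  


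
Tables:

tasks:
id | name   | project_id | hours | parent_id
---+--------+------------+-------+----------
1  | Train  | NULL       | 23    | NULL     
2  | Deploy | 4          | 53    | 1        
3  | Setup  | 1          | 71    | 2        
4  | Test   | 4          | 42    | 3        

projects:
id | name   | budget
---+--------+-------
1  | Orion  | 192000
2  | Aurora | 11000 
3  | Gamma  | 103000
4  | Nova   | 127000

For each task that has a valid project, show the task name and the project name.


INNER JOIN keeps only tasks rows whose project_id matches an id in projects. Walk through each task:
  - task 1 (Train): project_id=NULL, no match -> dropped
  - task 2 (Deploy): project_id=4 -> matches Nova
  - task 3 (Setup): project_id=1 -> matches Orion
  - task 4 (Test): project_id=4 -> matches Nova
So 1 of 4 rows is dropped.

SQL:
SELECT a.name, b.name AS project
FROM tasks a
INNER JOIN projects b ON a.project_id = b.id

Result:
name   | project
-------+--------
Deploy | Nova   
Setup  | Orion  
Test   | Nova   


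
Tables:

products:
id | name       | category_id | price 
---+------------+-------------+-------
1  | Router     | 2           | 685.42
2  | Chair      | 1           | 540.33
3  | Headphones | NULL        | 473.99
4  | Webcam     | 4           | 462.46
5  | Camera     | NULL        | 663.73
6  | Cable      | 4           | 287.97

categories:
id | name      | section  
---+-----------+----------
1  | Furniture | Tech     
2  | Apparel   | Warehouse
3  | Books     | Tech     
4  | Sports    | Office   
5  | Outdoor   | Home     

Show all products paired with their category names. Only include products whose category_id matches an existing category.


INNER JOIN keeps only products rows whose category_id matches an id in categories. Walk through each product:
  - product 1 (Router): category_id=2 -> matches Apparel
  - product 2 (Chair): category_id=1 -> matches Furniture
  - product 3 (Headphones): category_id=NULL, no match -> dropped
  - product 4 (Webcam): category_id=4 -> matches Sports
  - product 5 (Camera): category_id=NULL, no match -> dropped
  - product 6 (Cable): category_id=4 -> matches Sports
So 2 of 6 rows are dropped.

SQL:
SELECT a.name, b.name AS category
FROM products a
INNER JOIN categories b ON a.category_id = b.id

Result:
name   | category 
-------+----------
Router | Apparel  
Chair  | Furniture
Webcam | Sports   
Cable  | Sports   


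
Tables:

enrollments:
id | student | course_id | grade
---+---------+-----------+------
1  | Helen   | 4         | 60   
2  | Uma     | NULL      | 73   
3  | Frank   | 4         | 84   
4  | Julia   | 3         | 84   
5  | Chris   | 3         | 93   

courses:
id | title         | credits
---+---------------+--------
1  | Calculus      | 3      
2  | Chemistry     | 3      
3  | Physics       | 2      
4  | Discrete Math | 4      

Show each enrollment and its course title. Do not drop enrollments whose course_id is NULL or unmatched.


LEFT JOIN keeps every row from enrollments (the left table); where course_id has no match in courses, the course columns become NULL. Walk through each enrollment:
  - enrollment 1 (Helen): course_id=4 -> matches Discrete Math
  - enrollment 2 (Uma): course_id=NULL, no match -> kept with NULL
  - enrollment 3 (Frank): course_id=4 -> matches Discrete Math
  - enrollment 4 (Julia): course_id=3 -> matches Physics
  - enrollment 5 (Chris): course_id=3 -> matches Physics
All 5 rows appear; 1 has NULL course.

SQL:
SELECT a.student, b.title AS course
FROM enrollments a
LEFT JOIN courses b ON a.course_id = b.id

Result:
student | course       
--------+--------------
Helen   | Discrete Math
Uma     | NULL         
Frank   | Discrete Math
Julia   | Physics      
Chris   | Physics      


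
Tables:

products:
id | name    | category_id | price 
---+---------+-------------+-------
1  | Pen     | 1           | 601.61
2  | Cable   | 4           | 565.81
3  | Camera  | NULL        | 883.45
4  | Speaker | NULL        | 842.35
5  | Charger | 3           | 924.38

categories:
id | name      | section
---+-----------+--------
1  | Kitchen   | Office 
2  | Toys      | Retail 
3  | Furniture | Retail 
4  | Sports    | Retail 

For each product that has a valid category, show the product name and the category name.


INNER JOIN keeps only products rows whose category_id matches an id in categories. Walk through each product:
  - product 1 (Pen): category_id=1 -> matches Kitchen
  - product 2 (Cable): category_id=4 -> matches Sports
  - product 3 (Camera): category_id=NULL, no match -> dropped
  - product 4 (Speaker): category_id=NULL, no match -> dropped
  - product 5 (Charger): category_id=3 -> matches Furniture
So 2 of 5 rows are dropped.

SQL:
SELECT a.name, b.name AS category
FROM products a
INNER JOIN categories b ON a.category_id = b.id

Result:
name    | category 
--------+----------
Pen     | Kitchen  
Cable   | Sports   
Charger | Furniture


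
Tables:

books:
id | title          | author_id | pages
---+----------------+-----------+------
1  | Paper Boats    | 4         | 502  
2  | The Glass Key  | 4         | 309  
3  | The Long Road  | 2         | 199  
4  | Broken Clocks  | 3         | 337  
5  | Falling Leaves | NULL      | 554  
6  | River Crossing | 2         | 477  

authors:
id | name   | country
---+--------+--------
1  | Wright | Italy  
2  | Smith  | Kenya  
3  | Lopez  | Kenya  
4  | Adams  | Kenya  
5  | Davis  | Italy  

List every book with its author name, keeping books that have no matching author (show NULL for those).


LEFT JOIN keeps every row from books (the left table); where author_id has no match in authors, the author columns become NULL. Walk through each book:
  - book 1 (Paper Boats): author_id=4 -> matches Adams
  - book 2 (The Glass Key): author_id=4 -> matches Adams
  - book 3 (The Long Road): author_id=2 -> matches Smith
  - book 4 (Broken Clocks): author_id=3 -> matches Lopez
  - book 5 (Falling Leaves): author_id=NULL, no match -> kept with NULL
  - book 6 (River Crossing): author_id=2 -> matches Smith
All 6 rows appear; 1 has NULL author.

SQL:
SELECT a.title, b.name AS author
FROM books a
LEFT JOIN authors b ON a.author_id = b.id

Result:
title          | author
---------------+-------
Paper Boats    | Adams 
The Glass Key  | Adams 
The Long Road  | Smith 
Broken Clocks  | Lopez 
Falling Leaves | NULL  
River Crossing | Smith 


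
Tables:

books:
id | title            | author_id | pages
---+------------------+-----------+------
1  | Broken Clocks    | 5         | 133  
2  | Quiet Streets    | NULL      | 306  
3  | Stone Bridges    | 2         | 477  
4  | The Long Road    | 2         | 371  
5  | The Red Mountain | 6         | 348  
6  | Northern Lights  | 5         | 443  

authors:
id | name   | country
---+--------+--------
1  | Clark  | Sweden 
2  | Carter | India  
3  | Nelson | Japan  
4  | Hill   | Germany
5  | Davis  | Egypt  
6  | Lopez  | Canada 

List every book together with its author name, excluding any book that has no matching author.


INNER JOIN keeps only books rows whose author_id matches an id in authors. Walk through each book:
  - book 1 (Broken Clocks): author_id=5 -> matches Davis
  - book 2 (Quiet Streets): author_id=NULL, no match -> dropped
  - book 3 (Stone Bridges): author_id=2 -> matches Carter
  - book 4 (The Long Road): author_id=2 -> matches Carter
  - book 5 (The Red Mountain): author_id=6 -> matches Lopez
  - book 6 (Northern Lights): author_id=5 -> matches Davis
So 1 of 6 rows is dropped.

SQL:
SELECT a.title, b.name AS author
FROM books a
INNER JOIN authors b ON a.author_id = b.id

Result:
title            | author
-----------------+-------
Broken Clocks    | Davis 
Stone Bridges    | Carter
The Long Road    | Carter
The Red Mountain | Lopez 
Northern Lights  | Davis 


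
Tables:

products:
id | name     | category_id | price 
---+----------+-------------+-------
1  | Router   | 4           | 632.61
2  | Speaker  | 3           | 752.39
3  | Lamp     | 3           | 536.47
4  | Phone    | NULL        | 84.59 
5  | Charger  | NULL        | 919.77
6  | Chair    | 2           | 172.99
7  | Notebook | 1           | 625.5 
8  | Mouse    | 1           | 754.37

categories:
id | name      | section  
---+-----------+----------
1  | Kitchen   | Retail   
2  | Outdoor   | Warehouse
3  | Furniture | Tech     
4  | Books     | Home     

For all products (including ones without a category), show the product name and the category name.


LEFT JOIN keeps every row from products (the left table); where category_id has no match in categories, the category columns become NULL. Walk through each product:
  - product 1 (Router): category_id=4 -> matches Books
  - product 2 (Speaker): category_id=3 -> matches Furniture
  - product 3 (Lamp): category_id=3 -> matches Furniture
  - product 4 (Phone): category_id=NULL, no match -> kept with NULL
  - product 5 (Charger): category_id=NULL, no match -> kept with NULL
  - product 6 (Chair): category_id=2 -> matches Outdoor
  - product 7 (Notebook): category_id=1 -> matches Kitchen
  - product 8 (Mouse): category_id=1 -> matches Kitchen
All 8 rows appear; 2 have NULL category.

SQL:
SELECT a.name, b.name AS category
FROM products a
LEFT JOIN categories b ON a.category_id = b.id

Result:
name     | category 
---------+----------
Router   | Books    
Speaker  | Furniture
Lamp     | Furniture
Phone    | NULL     
Charger  | NULL     
Chair    | Outdoor  
Notebook | Kitchen  
Mouse    | Kitchen  


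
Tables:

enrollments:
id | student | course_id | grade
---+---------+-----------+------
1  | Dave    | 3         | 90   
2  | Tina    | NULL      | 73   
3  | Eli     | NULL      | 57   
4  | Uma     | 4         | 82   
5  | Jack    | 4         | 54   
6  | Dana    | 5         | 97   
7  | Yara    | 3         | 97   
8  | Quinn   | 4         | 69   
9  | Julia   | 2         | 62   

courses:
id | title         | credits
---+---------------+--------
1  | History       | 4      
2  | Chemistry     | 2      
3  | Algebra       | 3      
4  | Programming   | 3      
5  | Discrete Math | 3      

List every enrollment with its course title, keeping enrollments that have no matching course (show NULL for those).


LEFT JOIN keeps every row from enrollments (the left table); where course_id has no match in courses, the course columns become NULL. Walk through each enrollment:
  - enrollment 1 (Dave): course_id=3 -> matches Algebra
  - enrollment 2 (Tina): course_id=NULL, no match -> kept with NULL
  - enrollment 3 (Eli): course_id=NULL, no match -> kept with NULL
  - enrollment 4 (Uma): course_id=4 -> matches Programming
  - enrollment 5 (Jack): course_id=4 -> matches Programming
  - enrollment 6 (Dana): course_id=5 -> matches Discrete Math
  - enrollment 7 (Yara): course_id=3 -> matches Algebra
  - enrollment 8 (Quinn): course_id=4 -> matches Programming
  - enrollment 9 (Julia): course_id=2 -> matches Chemistry
All 9 rows appear; 2 have NULL course.

SQL:
SELECT a.student, b.title AS course
FROM enrollments a
LEFT JOIN courses b ON a.course_id = b.id

Result:
student | course       
--------+--------------
Dave    | Algebra      
Tina    | NULL         
Eli     | NULL         
Uma     | Programming  
Jack    | Programming  
Dana    | Discrete Math
Yara    | Algebra      
Quinn   | Programming  
Julia   | Chemistry    


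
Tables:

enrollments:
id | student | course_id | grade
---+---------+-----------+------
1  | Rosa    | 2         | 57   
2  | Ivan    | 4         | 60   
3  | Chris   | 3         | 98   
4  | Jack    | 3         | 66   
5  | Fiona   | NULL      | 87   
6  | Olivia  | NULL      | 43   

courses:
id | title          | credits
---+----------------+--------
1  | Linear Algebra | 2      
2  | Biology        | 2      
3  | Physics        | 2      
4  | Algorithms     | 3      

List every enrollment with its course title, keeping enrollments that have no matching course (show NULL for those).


LEFT JOIN keeps every row from enrollments (the left table); where course_id has no match in courses, the course columns become NULL. Walk through each enrollment:
  - enrollment 1 (Rosa): course_id=2 -> matches Biology
  - enrollment 2 (Ivan): course_id=4 -> matches Algorithms
  - enrollment 3 (Chris): course_id=3 -> matches Physics
  - enrollment 4 (Jack): course_id=3 -> matches Physics
  - enrollment 5 (Fiona): course_id=NULL, no match -> kept with NULL
  - enrollment 6 (Olivia): course_id=NULL, no match -> kept with NULL
All 6 rows appear; 2 have NULL course.

SQL:
SELECT a.student, b.title AS course
FROM enrollments a
LEFT JOIN courses b ON a.course_id = b.id

Result:
student | course    
--------+-----------
Rosa    | Biology   
Ivan    | Algorithms
Chris   | Physics   
Jack    | Physics   
Fiona   | NULL      
Olivia  | NULL      


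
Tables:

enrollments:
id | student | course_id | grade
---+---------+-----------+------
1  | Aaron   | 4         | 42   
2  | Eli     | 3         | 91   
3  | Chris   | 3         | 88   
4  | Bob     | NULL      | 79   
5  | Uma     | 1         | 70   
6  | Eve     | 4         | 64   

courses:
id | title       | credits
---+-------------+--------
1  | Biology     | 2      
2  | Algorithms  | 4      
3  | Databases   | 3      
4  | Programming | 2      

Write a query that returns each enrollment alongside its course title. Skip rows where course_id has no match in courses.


INNER JOIN keeps only enrollments rows whose course_id matches an id in courses. Walk through each enrollment:
  - enrollment 1 (Aaron): course_id=4 -> matches Programming
  - enrollment 2 (Eli): course_id=3 -> matches Databases
  - enrollment 3 (Chris): course_id=3 -> matches Databases
  - enrollment 4 (Bob): course_id=NULL, no match -> dropped
  - enrollment 5 (Uma): course_id=1 -> matches Biology
  - enrollment 6 (Eve): course_id=4 -> matches Programming
So 1 of 6 rows is dropped.

SQL:
SELECT a.student, b.title AS course
FROM enrollments a
INNER JOIN courses b ON a.course_id = b.id

Result:
student | course     
--------+------------
Aaron   | Programming
Eli     | Databases  
Chris   | Databases  
Uma     | Biology    
Eve     | Programming


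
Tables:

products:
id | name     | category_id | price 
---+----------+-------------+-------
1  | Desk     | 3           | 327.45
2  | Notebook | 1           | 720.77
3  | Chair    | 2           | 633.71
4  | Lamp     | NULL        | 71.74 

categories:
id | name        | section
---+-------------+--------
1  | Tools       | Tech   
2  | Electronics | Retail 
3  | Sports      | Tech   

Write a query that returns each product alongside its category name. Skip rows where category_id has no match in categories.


INNER JOIN keeps only products rows whose category_id matches an id in categories. Walk through each product:
  - product 1 (Desk): category_id=3 -> matches Sports
  - product 2 (Notebook): category_id=1 -> matches Tools
  - product 3 (Chair): category_id=2 -> matches Electronics
  - product 4 (Lamp): category_id=NULL, no match -> dropped
So 1 of 4 rows is dropped.

SQL:
SELECT a.name, b.name AS category
FROM products a
INNER JOIN categories b ON a.category_id = b.id

Result:
name     | category   
---------+------------
Desk     | Sports     
Notebook | Tools      
Chair    | Electronics


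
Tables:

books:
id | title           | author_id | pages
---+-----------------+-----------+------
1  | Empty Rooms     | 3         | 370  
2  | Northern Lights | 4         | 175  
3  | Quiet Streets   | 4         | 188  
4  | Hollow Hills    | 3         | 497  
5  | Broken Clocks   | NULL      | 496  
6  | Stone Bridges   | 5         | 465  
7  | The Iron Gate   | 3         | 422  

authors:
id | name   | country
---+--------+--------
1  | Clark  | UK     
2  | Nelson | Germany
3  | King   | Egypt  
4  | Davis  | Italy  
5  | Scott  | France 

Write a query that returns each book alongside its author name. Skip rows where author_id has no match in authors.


INNER JOIN keeps only books rows whose author_id matches an id in authors. Walk through each book:
  - book 1 (Empty Rooms): author_id=3 -> matches King
  - book 2 (Northern Lights): author_id=4 -> matches Davis
  - book 3 (Quiet Streets): author_id=4 -> matches Davis
  - book 4 (Hollow Hills): author_id=3 -> matches King
  - book 5 (Broken Clocks): author_id=NULL, no match -> dropped
  - book 6 (Stone Bridges): author_id=5 -> matches Scott
  - book 7 (The Iron Gate): author_id=3 -> matches King
So 1 of 7 rows is dropped.

SQL:
SELECT a.title, b.name AS author
FROM books a
INNER JOIN authors b ON a.author_id = b.id

Result:
title           | author
----------------+-------
Empty Rooms     | King  
Northern Lights | Davis 
Quiet Streets   | Davis 
Hollow Hills    | King  
Stone Bridges   | Scott 
The Iron Gate   | King  


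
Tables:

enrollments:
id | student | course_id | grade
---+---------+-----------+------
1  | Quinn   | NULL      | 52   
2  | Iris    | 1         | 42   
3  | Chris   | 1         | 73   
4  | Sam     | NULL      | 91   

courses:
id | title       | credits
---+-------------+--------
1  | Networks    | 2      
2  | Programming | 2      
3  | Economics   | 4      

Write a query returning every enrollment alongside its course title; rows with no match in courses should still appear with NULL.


LEFT JOIN keeps every row from enrollments (the left table); where course_id has no match in courses, the course columns become NULL. Walk through each enrollment:
  - enrollment 1 (Quinn): course_id=NULL, no match -> kept with NULL
  - enrollment 2 (Iris): course_id=1 -> matches Networks
  - enrollment 3 (Chris): course_id=1 -> matches Networks
  - enrollment 4 (Sam): course_id=NULL, no match -> kept with NULL
All 4 rows appear; 2 have NULL course.

SQL:
SELECT a.student, b.title AS course
FROM enrollments a
LEFT JOIN courses b ON a.course_id = b.id

Result:
student | course  
--------+---------
Quinn   | NULL    
Iris    | Networks
Chris   | Networks
Sam     | NULL    


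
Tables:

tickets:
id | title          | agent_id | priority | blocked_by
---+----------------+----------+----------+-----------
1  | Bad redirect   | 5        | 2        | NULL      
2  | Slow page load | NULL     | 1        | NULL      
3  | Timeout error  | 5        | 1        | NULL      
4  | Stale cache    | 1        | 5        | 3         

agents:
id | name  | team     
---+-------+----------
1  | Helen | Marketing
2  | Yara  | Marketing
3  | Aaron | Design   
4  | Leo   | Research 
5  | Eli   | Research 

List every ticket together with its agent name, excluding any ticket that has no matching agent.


INNER JOIN keeps only tickets rows whose agent_id matches an id in agents. Walk through each ticket:
  - ticket 1 (Bad redirect): agent_id=5 -> matches Eli
  - ticket 2 (Slow page load): agent_id=NULL, no match -> dropped
  - ticket 3 (Timeout error): agent_id=5 -> matches Eli
  - ticket 4 (Stale cache): agent_id=1 -> matches Helen
So 1 of 4 rows is dropped.

SQL:
SELECT a.title, b.name AS agent
FROM tickets a
INNER JOIN agents b ON a.agent_id = b.id

Result:
title         | agent
--------------+------
Bad redirect  | Eli  
Timeout error | Eli  
Stale cache   | Helen


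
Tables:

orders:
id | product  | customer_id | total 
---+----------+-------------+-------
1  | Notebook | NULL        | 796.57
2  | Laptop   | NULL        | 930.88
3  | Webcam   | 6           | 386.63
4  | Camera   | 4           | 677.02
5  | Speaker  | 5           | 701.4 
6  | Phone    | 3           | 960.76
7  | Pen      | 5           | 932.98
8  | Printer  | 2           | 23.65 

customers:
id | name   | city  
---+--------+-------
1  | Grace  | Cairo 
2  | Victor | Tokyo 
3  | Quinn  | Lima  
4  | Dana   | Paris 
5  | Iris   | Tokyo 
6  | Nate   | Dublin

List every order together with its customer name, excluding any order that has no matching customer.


INNER JOIN keeps only orders rows whose customer_id matches an id in customers. Walk through each order:
  - order 1 (Notebook): customer_id=NULL, no match -> dropped
  - order 2 (Laptop): customer_id=NULL, no match -> dropped
  - order 3 (Webcam): customer_id=6 -> matches Nate
  - order 4 (Camera): customer_id=4 -> matches Dana
  - order 5 (Speaker): customer_id=5 -> matches Iris
  - order 6 (Phone): customer_id=3 -> matches Quinn
  - order 7 (Pen): customer_id=5 -> matches Iris
  - order 8 (Printer): customer_id=2 -> matches Victor
So 2 of 8 rows are dropped.

SQL:
SELECT a.product, b.name AS customer
FROM orders a
INNER JOIN customers b ON a.customer_id = b.id

Result:
product | customer
--------+---------
Webcam  | Nate    
Camera  | Dana    
Speaker | Iris    
Phone   | Quinn   
Pen     | Iris    
Printer | Victor  


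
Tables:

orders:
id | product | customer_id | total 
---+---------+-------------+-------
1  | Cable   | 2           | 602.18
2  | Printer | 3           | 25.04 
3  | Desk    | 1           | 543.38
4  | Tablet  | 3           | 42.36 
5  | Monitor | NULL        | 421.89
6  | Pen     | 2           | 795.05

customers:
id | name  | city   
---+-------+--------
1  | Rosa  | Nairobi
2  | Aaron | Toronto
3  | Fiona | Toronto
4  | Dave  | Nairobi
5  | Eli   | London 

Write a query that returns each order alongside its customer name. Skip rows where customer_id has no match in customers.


INNER JOIN keeps only orders rows whose customer_id matches an id in customers. Walk through each order:
  - order 1 (Cable): customer_id=2 -> matches Aaron
  - order 2 (Printer): customer_id=3 -> matches Fiona
  - order 3 (Desk): customer_id=1 -> matches Rosa
  - order 4 (Tablet): customer_id=3 -> matches Fiona
  - order 5 (Monitor): customer_id=NULL, no match -> dropped
  - order 6 (Pen): customer_id=2 -> matches Aaron
So 1 of 6 rows is dropped.

SQL:
SELECT a.product, b.name AS customer
FROM orders a
INNER JOIN customers b ON a.customer_id = b.id

Result:
product | customer
--------+---------
Cable   | Aaron   
Printer | Fiona   
Desk    | Rosa    
Tablet  | Fiona   
Pen     | Aaron   


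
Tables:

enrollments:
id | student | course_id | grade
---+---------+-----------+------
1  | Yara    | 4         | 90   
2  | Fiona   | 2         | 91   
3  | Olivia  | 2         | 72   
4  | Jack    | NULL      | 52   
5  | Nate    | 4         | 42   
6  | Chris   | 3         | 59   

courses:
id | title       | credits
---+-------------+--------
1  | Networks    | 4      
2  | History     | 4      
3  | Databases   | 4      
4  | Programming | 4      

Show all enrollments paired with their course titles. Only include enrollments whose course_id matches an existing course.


INNER JOIN keeps only enrollments rows whose course_id matches an id in courses. Walk through each enrollment:
  - enrollment 1 (Yara): course_id=4 -> matches Programming
  - enrollment 2 (Fiona): course_id=2 -> matches History
  - enrollment 3 (Olivia): course_id=2 -> matches History
  - enrollment 4 (Jack): course_id=NULL, no match -> dropped
  - enrollment 5 (Nate): course_id=4 -> matches Programming
  - enrollment 6 (Chris): course_id=3 -> matches Databases
So 1 of 6 rows is dropped.

SQL:
SELECT a.student, b.title AS course
FROM enrollments a
INNER JOIN courses b ON a.course_id = b.id

Result:
student | course     
--------+------------
Yara    | Programming
Fiona   | History    
Olivia  | History    
Nate    | Programming
Chris   | Databases  


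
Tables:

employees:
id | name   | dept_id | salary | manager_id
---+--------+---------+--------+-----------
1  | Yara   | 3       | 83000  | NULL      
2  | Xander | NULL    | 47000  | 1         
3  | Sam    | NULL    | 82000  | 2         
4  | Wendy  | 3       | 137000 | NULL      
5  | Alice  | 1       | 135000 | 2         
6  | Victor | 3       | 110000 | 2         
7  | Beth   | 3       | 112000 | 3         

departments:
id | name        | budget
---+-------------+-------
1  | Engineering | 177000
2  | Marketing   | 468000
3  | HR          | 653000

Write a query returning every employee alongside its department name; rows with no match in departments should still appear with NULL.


LEFT JOIN keeps every row from employees (the left table); where dept_id has no match in departments, the department columns become NULL. Walk through each employee:
  - employee 1 (Yara): dept_id=3 -> matches HR
  - employee 2 (Xander): dept_id=NULL, no match -> kept with NULL
  - employee 3 (Sam): dept_id=NULL, no match -> kept with NULL
  - employee 4 (Wendy): dept_id=3 -> matches HR
  - employee 5 (Alice): dept_id=1 -> matches Engineering
  - employee 6 (Victor): dept_id=3 -> matches HR
  - employee 7 (Beth): dept_id=3 -> matches HR
All 7 rows appear; 2 have NULL department.

SQL:
SELECT a.name, b.name AS department
FROM employees a
LEFT JOIN departments b ON a.dept_id = b.id

Result:
name   | department 
-------+------------
Yara   | HR         
Xander | NULL       
Sam    | NULL       
Wendy  | HR         
Alice  | Engineering
Victor | HR         
Beth   | HR         


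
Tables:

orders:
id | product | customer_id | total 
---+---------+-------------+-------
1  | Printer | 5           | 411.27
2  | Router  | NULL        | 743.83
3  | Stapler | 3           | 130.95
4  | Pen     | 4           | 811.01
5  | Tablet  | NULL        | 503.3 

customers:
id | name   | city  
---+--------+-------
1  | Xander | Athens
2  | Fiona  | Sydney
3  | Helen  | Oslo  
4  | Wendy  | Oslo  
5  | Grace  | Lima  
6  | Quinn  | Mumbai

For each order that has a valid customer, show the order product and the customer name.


INNER JOIN keeps only orders rows whose customer_id matches an id in customers. Walk through each order:
  - order 1 (Printer): customer_id=5 -> matches Grace
  - order 2 (Router): customer_id=NULL, no match -> dropped
  - order 3 (Stapler): customer_id=3 -> matches Helen
  - order 4 (Pen): customer_id=4 -> matches Wendy
  - order 5 (Tablet): customer_id=NULL, no match -> dropped
So 2 of 5 rows are dropped.

SQL:
SELECT a.product, b.name AS customer
FROM orders a
INNER JOIN customers b ON a.customer_id = b.id

Result:
product | customer
--------+---------
Printer | Grace   
Stapler | Helen   
Pen     | Wendy   


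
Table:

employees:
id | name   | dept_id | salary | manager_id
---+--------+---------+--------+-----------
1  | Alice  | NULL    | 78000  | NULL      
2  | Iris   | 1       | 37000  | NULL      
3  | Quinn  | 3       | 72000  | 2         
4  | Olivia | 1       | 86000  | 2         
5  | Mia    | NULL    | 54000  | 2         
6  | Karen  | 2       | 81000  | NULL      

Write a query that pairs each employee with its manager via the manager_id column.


This is a self-join: employees is joined to a second copy of itself, matching each row's manager_id to another row's id. Use LEFT JOIN so rows with manager_id=NULL are kept.
  - employee 1 (Alice): manager_id=NULL -> NULL
  - employee 2 (Iris): manager_id=NULL -> NULL
  - employee 3 (Quinn): manager_id=2 -> Iris
  - employee 4 (Olivia): manager_id=2 -> Iris
  - employee 5 (Mia): manager_id=2 -> Iris
  - employee 6 (Karen): manager_id=NULL -> NULL

SQL:
SELECT a.name AS item, b.name AS manager
FROM employees a
LEFT JOIN employees b ON a.manager_id = b.id

Result:
item   | manager
-------+--------
Alice  | NULL   
Iris   | NULL   
Quinn  | Iris   
Olivia | Iris   
Mia    | Iris   
Karen  | NULL   


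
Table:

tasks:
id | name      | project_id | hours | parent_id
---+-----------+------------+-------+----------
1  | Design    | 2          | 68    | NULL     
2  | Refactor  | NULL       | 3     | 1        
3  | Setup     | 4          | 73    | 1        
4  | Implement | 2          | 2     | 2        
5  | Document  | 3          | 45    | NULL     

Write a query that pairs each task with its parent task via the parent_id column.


This is a self-join: tasks is joined to a second copy of itself, matching each row's parent_id to another row's id. Use LEFT JOIN so rows with parent_id=NULL are kept.
  - task 1 (Design): parent_id=NULL -> NULL
  - task 2 (Refactor): parent_id=1 -> Design
  - task 3 (Setup): parent_id=1 -> Design
  - task 4 (Implement): parent_id=2 -> Refactor
  - task 5 (Document): parent_id=NULL -> NULL

SQL:
SELECT a.name AS item, b.name AS parent
FROM tasks a
LEFT JOIN tasks b ON a.parent_id = b.id

Result:
item      | parent  
----------+---------
Design    | NULL    
Refactor  | Design  
Setup     | Design  
Implement | Refactor
Document  | NULL    


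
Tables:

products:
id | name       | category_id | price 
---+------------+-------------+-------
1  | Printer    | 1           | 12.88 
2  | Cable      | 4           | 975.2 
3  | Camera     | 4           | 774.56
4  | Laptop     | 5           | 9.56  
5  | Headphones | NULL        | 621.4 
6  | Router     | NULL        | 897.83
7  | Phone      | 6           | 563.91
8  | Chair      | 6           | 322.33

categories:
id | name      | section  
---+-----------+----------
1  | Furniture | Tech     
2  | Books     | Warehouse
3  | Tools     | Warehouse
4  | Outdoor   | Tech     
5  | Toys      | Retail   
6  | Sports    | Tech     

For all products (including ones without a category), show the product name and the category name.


LEFT JOIN keeps every row from products (the left table); where category_id has no match in categories, the category columns become NULL. Walk through each product:
  - product 1 (Printer): category_id=1 -> matches Furniture
  - product 2 (Cable): category_id=4 -> matches Outdoor
  - product 3 (Camera): category_id=4 -> matches Outdoor
  - product 4 (Laptop): category_id=5 -> matches Toys
  - product 5 (Headphones): category_id=NULL, no match -> kept with NULL
  - product 6 (Router): category_id=NULL, no match -> kept with NULL
  - product 7 (Phone): category_id=6 -> matches Sports
  - product 8 (Chair): category_id=6 -> matches Sports
All 8 rows appear; 2 have NULL category.

SQL:
SELECT a.name, b.name AS category
FROM products a
LEFT JOIN categories b ON a.category_id = b.id

Result:
name       | category 
-----------+----------
Printer    | Furniture
Cable      | Outdoor  
Camera     | Outdoor  
Laptop     | Toys     
Headphones | NULL     
Router     | NULL     
Phone      | Sports   
Chair      | Sports   


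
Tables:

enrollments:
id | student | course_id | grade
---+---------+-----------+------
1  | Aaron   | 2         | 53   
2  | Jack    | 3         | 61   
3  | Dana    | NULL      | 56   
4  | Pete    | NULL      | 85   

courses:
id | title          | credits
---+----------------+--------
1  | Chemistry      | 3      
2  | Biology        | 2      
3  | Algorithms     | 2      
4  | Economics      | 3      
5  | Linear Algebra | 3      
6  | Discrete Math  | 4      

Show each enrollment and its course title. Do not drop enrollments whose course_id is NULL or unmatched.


LEFT JOIN keeps every row from enrollments (the left table); where course_id has no match in courses, the course columns become NULL. Walk through each enrollment:
  - enrollment 1 (Aaron): course_id=2 -> matches Biology
  - enrollment 2 (Jack): course_id=3 -> matches Algorithms
  - enrollment 3 (Dana): course_id=NULL, no match -> kept with NULL
  - enrollment 4 (Pete): course_id=NULL, no match -> kept with NULL
All 4 rows appear; 2 have NULL course.

SQL:
SELECT a.student, b.title AS course
FROM enrollments a
LEFT JOIN courses b ON a.course_id = b.id

Result:
student | course    
--------+-----------
Aaron   | Biology   
Jack    | Algorithms
Dana    | NULL      
Pete    | NULL      


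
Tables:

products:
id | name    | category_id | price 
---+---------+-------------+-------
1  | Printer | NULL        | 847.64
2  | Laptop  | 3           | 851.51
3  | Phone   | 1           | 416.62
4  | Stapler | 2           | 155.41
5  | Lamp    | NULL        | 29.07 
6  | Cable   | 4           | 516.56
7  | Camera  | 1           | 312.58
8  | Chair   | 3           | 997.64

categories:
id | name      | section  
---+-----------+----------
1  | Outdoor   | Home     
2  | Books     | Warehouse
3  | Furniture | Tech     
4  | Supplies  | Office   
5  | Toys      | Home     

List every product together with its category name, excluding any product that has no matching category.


INNER JOIN keeps only products rows whose category_id matches an id in categories. Walk through each product:
  - product 1 (Printer): category_id=NULL, no match -> dropped
  - product 2 (Laptop): category_id=3 -> matches Furniture
  - product 3 (Phone): category_id=1 -> matches Outdoor
  - product 4 (Stapler): category_id=2 -> matches Books
  - product 5 (Lamp): category_id=NULL, no match -> dropped
  - product 6 (Cable): category_id=4 -> matches Supplies
  - product 7 (Camera): category_id=1 -> matches Outdoor
  - product 8 (Chair): category_id=3 -> matches Furniture
So 2 of 8 rows are dropped.

SQL:
SELECT a.name, b.name AS category
FROM products a
INNER JOIN categories b ON a.category_id = b.id

Result:
name    | category 
--------+----------
Laptop  | Furniture
Phone   | Outdoor  
Stapler | Books    
Cable   | Supplies 
Camera  | Outdoor  
Chair   | Furniture


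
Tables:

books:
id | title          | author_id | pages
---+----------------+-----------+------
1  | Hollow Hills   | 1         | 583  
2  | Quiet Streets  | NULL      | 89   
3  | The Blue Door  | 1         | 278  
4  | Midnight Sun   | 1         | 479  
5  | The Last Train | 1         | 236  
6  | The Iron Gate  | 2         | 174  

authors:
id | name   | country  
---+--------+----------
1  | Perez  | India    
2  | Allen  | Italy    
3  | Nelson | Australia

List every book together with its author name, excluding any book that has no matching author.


INNER JOIN keeps only books rows whose author_id matches an id in authors. Walk through each book:
  - book 1 (Hollow Hills): author_id=1 -> matches Perez
  - book 2 (Quiet Streets): author_id=NULL, no match -> dropped
  - book 3 (The Blue Door): author_id=1 -> matches Perez
  - book 4 (Midnight Sun): author_id=1 -> matches Perez
  - book 5 (The Last Train): author_id=1 -> matches Perez
  - book 6 (The Iron Gate): author_id=2 -> matches Allen
So 1 of 6 rows is dropped.

SQL:
SELECT a.title, b.name AS author
FROM books a
INNER JOIN authors b ON a.author_id = b.id

Result:
title          | author
---------------+-------
Hollow Hills   | Perez 
The Blue Door  | Perez 
Midnight Sun   | Perez 
The Last Train | Perez 
The Iron Gate  | Allen 


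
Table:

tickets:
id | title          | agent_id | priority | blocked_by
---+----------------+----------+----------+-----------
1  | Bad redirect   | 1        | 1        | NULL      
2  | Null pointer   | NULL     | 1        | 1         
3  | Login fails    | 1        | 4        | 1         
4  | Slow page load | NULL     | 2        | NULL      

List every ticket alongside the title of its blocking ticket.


This is a self-join: tickets is joined to a second copy of itself, matching each row's blocked_by to another row's id. Use LEFT JOIN so rows with blocked_by=NULL are kept.
  - ticket 1 (Bad redirect): blocked_by=NULL -> NULL
  - ticket 2 (Null pointer): blocked_by=1 -> Bad redirect
  - ticket 3 (Login fails): blocked_by=1 -> Bad redirect
  - ticket 4 (Slow page load): blocked_by=NULL -> NULL

SQL:
SELECT a.title AS item, b.title AS blocked_by
FROM tickets a
LEFT JOIN tickets b ON a.blocked_by = b.id

Result:
item           | blocked_by  
---------------+-------------
Bad redirect   | NULL        
Null pointer   | Bad redirect
Login fails    | Bad redirect
Slow page load | NULL        


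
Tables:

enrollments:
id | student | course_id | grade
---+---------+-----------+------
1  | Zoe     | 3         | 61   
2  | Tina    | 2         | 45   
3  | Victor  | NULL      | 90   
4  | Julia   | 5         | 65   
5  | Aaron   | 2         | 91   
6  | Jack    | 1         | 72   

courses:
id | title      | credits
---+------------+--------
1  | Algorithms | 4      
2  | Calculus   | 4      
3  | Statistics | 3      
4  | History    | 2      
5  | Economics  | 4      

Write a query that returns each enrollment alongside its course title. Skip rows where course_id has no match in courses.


INNER JOIN keeps only enrollments rows whose course_id matches an id in courses. Walk through each enrollment:
  - enrollment 1 (Zoe): course_id=3 -> matches Statistics
  - enrollment 2 (Tina): course_id=2 -> matches Calculus
  - enrollment 3 (Victor): course_id=NULL, no match -> dropped
  - enrollment 4 (Julia): course_id=5 -> matches Economics
  - enrollment 5 (Aaron): course_id=2 -> matches Calculus
  - enrollment 6 (Jack): course_id=1 -> matches Algorithms
So 1 of 6 rows is dropped.

SQL:
SELECT a.student, b.title AS course
FROM enrollments a
INNER JOIN courses b ON a.course_id = b.id

Result:
student | course    
--------+-----------
Zoe     | Statistics
Tina    | Calculus  
Julia   | Economics 
Aaron   | Calculus  
Jack    | Algorithms


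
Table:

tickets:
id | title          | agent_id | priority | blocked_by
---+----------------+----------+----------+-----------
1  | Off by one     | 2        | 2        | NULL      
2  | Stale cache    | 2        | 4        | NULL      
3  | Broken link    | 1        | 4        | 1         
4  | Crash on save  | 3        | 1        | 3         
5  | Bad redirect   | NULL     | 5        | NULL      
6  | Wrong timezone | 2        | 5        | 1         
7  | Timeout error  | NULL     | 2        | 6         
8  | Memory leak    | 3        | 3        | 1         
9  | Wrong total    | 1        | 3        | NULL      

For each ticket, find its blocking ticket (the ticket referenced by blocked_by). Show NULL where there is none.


This is a self-join: tickets is joined to a second copy of itself, matching each row's blocked_by to another row's id. Use LEFT JOIN so rows with blocked_by=NULL are kept.
  - ticket 1 (Off by one): blocked_by=NULL -> NULL
  - ticket 2 (Stale cache): blocked_by=NULL -> NULL
  - ticket 3 (Broken link): blocked_by=1 -> Off by one
  - ticket 4 (Crash on save): blocked_by=3 -> Broken link
  - ticket 5 (Bad redirect): blocked_by=NULL -> NULL
  - ticket 6 (Wrong timezone): blocked_by=1 -> Off by one
  - ticket 7 (Timeout error): blocked_by=6 -> Wrong timezone
  - ticket 8 (Memory leak): blocked_by=1 -> Off by one
  - ticket 9 (Wrong total): blocked_by=NULL -> NULL

SQL:
SELECT a.title AS item, b.title AS blocked_by
FROM tickets a
LEFT JOIN tickets b ON a.blocked_by = b.id

Result:
item           | blocked_by    
---------------+---------------
Off by one     | NULL          
Stale cache    | NULL          
Broken link    | Off by one    
Crash on save  | Broken link   
Bad redirect   | NULL          
Wrong timezone | Off by one    
Timeout error  | Wrong timezone
Memory leak    | Off by one    
Wrong total    | NULL          
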